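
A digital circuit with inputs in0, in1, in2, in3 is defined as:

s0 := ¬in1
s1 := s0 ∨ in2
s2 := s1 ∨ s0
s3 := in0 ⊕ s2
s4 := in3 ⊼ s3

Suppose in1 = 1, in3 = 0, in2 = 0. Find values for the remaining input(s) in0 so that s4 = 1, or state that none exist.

s4 = in3 ⊼ s3 must be 1, so at least one of in3, s3 is 0.
Check with in1 = 1, in3 = 0, in2 = 0 and in0=1:
s0 = ¬in1 = ¬1 = 0
s1 = s0 ∨ in2 = 0 ∨ 0 = 0
s2 = s1 ∨ s0 = 0 ∨ 0 = 0
s3 = in0 ⊕ s2 = 1 ⊕ 0 = 1
s4 = in3 ⊼ s3 = 0 ⊼ 1 = 1
So s4 = 1.

in0=1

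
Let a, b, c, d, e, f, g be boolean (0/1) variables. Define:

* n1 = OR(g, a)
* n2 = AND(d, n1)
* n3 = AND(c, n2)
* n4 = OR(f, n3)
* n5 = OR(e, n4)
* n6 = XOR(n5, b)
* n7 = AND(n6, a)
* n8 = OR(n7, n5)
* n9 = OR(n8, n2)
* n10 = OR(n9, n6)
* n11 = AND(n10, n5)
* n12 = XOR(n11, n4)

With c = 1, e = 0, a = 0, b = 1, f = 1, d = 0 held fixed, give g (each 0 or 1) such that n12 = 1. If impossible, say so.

no solution exists

With c = 1, e = 0, a = 0, b = 1, f = 1, d = 0 fixed, none of the 2 settings of g give n12 = 1.
For example, with g=0:
n1 = OR(g, a) = OR(0, 0) = 0
n2 = AND(d, n1) = AND(0, 0) = 0
n3 = AND(c, n2) = AND(1, 0) = 0
n4 = OR(f, n3) = OR(1, 0) = 1
n5 = OR(e, n4) = OR(0, 1) = 1
n6 = XOR(n5, b) = XOR(1, 1) = 0
n7 = AND(n6, a) = AND(0, 0) = 0
n8 = OR(n7, n5) = OR(0, 1) = 1
n9 = OR(n8, n2) = OR(1, 0) = 1
n10 = OR(n9, n6) = OR(1, 0) = 1
n11 = AND(n10, n5) = AND(1, 1) = 1
n12 = XOR(n11, n4) = XOR(1, 1) = 0
giving n12 = 0 ≠ 1.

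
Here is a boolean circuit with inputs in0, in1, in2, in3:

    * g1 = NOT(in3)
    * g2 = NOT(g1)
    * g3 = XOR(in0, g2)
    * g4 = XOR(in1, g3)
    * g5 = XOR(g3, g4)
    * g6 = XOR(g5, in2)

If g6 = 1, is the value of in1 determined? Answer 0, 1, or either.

either

Both values of in1 occur among assignments with g6 = 1:
  in1=0: in0=0, in1=0, in2=1, in3=0
  in1=1: in0=0, in1=1, in2=0, in3=0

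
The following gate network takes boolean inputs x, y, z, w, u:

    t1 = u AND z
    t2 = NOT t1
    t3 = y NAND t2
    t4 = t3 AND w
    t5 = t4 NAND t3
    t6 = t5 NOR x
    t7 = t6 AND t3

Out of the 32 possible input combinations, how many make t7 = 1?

t7 = t6 AND t3 must be 1, so both t6 = 1 and t3 = 1.
t6 = t5 NOR x must be 1, so both t5 = 0 and x = 0.
t3 = y NAND t2 must be 1, so at least one of y, t2 is 0.
Enumerating the 32 input combinations, 5 give t7 = 1 and 27 give t7 = 0.

5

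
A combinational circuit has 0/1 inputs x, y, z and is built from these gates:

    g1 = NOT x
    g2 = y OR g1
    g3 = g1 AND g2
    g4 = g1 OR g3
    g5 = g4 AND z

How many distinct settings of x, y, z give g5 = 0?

6

g5 = g4 AND z must be 0, so at least one of g4, z is 0.
Satisfying assignments:
  x=0, y=0, z=0
  x=0, y=1, z=0
  x=1, y=0, z=0
  x=1, y=0, z=1
  x=1, y=1, z=0
  x=1, y=1, z=1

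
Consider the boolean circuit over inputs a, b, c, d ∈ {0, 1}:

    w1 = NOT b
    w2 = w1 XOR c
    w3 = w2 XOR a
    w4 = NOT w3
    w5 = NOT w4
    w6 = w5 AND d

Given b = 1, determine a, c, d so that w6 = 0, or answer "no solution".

a=0, c=1, d=0

Check with b = 1 and a=0, c=1, d=0:
w1 = NOT b = NOT 1 = 0
w2 = w1 XOR c = 0 XOR 1 = 1
w3 = w2 XOR a = 1 XOR 0 = 1
w4 = NOT w3 = NOT 1 = 0
w5 = NOT w4 = NOT 0 = 1
w6 = w5 AND d = 1 AND 0 = 0
So w6 = 0.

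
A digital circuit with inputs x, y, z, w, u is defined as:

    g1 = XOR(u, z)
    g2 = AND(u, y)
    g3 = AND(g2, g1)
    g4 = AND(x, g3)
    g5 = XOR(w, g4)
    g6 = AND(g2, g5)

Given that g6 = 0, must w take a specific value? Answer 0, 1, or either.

Both values of w occur among assignments with g6 = 0:
  w=0: x=0, y=0, z=0, w=0, u=0
  w=1: x=0, y=0, z=0, w=1, u=0

either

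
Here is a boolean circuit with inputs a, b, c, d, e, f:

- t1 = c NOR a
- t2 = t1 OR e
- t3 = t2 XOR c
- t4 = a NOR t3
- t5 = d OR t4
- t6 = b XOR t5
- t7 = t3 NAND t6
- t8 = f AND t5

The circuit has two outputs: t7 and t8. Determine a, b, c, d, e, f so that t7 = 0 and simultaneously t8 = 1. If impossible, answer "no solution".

a=0, b=0, c=0, d=1, e=1, f=1

Check with a=0, b=0, c=0, d=1, e=1, f=1:
t1 = c NOR a = 0 NOR 0 = 1
t2 = t1 OR e = 1 OR 1 = 1
t3 = t2 XOR c = 1 XOR 0 = 1
t4 = a NOR t3 = 0 NOR 1 = 0
t5 = d OR t4 = 1 OR 0 = 1
t6 = b XOR t5 = 0 XOR 1 = 1
t7 = t3 NAND t6 = 1 NAND 1 = 0
t8 = f AND t5 = 1 AND 1 = 1
So t7 = 0 and t8 = 1.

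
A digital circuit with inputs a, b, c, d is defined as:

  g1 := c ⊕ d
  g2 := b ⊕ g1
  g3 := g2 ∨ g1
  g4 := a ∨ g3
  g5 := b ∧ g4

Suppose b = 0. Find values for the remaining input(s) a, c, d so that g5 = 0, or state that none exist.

Check with b = 0 and a=1, c=0, d=0:
g1 = c ⊕ d = 0 ⊕ 0 = 0
g2 = b ⊕ g1 = 0 ⊕ 0 = 0
g3 = g2 ∨ g1 = 0 ∨ 0 = 0
g4 = a ∨ g3 = 1 ∨ 0 = 1
g5 = b ∧ g4 = 0 ∧ 1 = 0
So g5 = 0.

a=1 c=0 d=0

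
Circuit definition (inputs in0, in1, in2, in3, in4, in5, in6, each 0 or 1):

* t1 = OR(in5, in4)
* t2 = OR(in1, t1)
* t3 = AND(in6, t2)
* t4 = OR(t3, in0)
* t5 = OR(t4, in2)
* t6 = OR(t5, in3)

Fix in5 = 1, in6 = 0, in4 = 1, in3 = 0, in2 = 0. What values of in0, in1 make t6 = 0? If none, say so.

Check with in5 = 1, in6 = 0, in4 = 1, in3 = 0, in2 = 0 and in0=0, in1=0:
t1 = OR(in5, in4) = OR(1, 1) = 1
t2 = OR(in1, t1) = OR(0, 1) = 1
t3 = AND(in6, t2) = AND(0, 1) = 0
t4 = OR(t3, in0) = OR(0, 0) = 0
t5 = OR(t4, in2) = OR(0, 0) = 0
t6 = OR(t5, in3) = OR(0, 0) = 0
So t6 = 0.

in0=0, in1=0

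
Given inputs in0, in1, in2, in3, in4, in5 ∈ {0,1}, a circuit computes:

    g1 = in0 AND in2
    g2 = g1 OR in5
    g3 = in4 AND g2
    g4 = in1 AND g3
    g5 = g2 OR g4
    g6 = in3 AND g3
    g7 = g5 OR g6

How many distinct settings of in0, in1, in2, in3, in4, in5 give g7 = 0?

24

g7 = g5 OR g6 must be 0, so both g5 = 0 and g6 = 0.
g5 = g2 OR g4 must be 0, so both g2 = 0 and g4 = 0.
Enumerating the 64 input combinations, 24 give g7 = 0 and 40 give g7 = 1.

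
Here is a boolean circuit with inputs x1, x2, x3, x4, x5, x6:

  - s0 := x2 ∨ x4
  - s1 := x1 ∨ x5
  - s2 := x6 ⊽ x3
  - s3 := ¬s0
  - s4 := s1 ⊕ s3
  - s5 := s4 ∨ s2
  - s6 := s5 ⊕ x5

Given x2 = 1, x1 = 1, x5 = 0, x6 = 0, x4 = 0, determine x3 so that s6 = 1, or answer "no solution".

x3=0

s6 = s5 ⊕ x5 must be 1, so s5 and x5 differ.
Check with x2 = 1, x1 = 1, x5 = 0, x6 = 0, x4 = 0 and x3=0:
s0 = x2 ∨ x4 = 1 ∨ 0 = 1
s1 = x1 ∨ x5 = 1 ∨ 0 = 1
s2 = x6 ⊽ x3 = 0 ⊽ 0 = 1
s3 = ¬s0 = ¬1 = 0
s4 = s1 ⊕ s3 = 1 ⊕ 0 = 1
s5 = s4 ∨ s2 = 1 ∨ 1 = 1
s6 = s5 ⊕ x5 = 1 ⊕ 0 = 1
So s6 = 1.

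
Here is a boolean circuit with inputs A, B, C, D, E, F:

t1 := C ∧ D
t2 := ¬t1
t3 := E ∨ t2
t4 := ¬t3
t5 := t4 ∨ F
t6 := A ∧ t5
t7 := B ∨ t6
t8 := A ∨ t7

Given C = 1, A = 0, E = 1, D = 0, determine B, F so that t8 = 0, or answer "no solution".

B=0, F=1

t8 = A ∨ t7 must be 0, so both A = 0 and t7 = 0.
Check with C = 1, A = 0, E = 1, D = 0 and B=0, F=1:
t1 = C ∧ D = 1 ∧ 0 = 0
t2 = ¬t1 = ¬0 = 1
t3 = E ∨ t2 = 1 ∨ 1 = 1
t4 = ¬t3 = ¬1 = 0
t5 = t4 ∨ F = 0 ∨ 1 = 1
t6 = A ∧ t5 = 0 ∧ 1 = 0
t7 = B ∨ t6 = 0 ∨ 0 = 0
t8 = A ∨ t7 = 0 ∨ 0 = 0
So t8 = 0.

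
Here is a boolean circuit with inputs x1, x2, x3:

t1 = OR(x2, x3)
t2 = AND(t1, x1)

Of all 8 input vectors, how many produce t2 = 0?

5

t2 = AND(t1, x1) must be 0, so at least one of t1, x1 is 0.
Satisfying assignments:
  x1=0, x2=0, x3=0
  x1=0, x2=0, x3=1
  x1=0, x2=1, x3=0
  x1=0, x2=1, x3=1
  x1=1, x2=0, x3=0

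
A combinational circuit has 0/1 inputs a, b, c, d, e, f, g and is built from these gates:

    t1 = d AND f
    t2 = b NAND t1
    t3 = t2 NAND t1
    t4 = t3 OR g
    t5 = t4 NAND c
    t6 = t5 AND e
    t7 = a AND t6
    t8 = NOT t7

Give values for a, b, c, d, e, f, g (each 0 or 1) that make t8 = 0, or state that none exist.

t8 = NOT t7 must be 0, so t7 = 1.
t7 = a AND t6 must be 1, so both a = 1 and t6 = 1.
t6 = t5 AND e must be 1, so both t5 = 1 and e = 1.
Check with a=1, b=1, c=0, d=1, e=1, f=1, g=0:
t1 = d AND f = 1 AND 1 = 1
t2 = b NAND t1 = 1 NAND 1 = 0
t3 = t2 NAND t1 = 0 NAND 1 = 1
t4 = t3 OR g = 1 OR 0 = 1
t5 = t4 NAND c = 1 NAND 0 = 1
t6 = t5 AND e = 1 AND 1 = 1
t7 = a AND t6 = 1 AND 1 = 1
t8 = NOT t7 = NOT 1 = 0
So t8 = 0 as required.

a=1, b=1, c=0, d=1, e=1, f=1, g=0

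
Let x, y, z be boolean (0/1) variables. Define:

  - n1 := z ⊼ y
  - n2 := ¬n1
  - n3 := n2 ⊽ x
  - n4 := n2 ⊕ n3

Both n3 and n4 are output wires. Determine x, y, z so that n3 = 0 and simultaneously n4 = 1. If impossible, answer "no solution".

Check with x=0, y=1, z=1:
n1 = z ⊼ y = 1 ⊼ 1 = 0
n2 = ¬n1 = ¬0 = 1
n3 = n2 ⊽ x = 1 ⊽ 0 = 0
n4 = n2 ⊕ n3 = 1 ⊕ 0 = 1
So n3 = 0 and n4 = 1.

x=0, y=1, z=1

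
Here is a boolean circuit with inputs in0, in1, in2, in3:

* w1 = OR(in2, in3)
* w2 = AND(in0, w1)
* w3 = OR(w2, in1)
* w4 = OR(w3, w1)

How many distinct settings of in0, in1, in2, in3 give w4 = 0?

w4 = OR(w3, w1) must be 0, so both w3 = 0 and w1 = 0.
w3 = OR(w2, in1) must be 0, so both w2 = 0 and in1 = 0.
w1 = OR(in2, in3) must be 0, so both in2 = 0 and in3 = 0.
Satisfying assignments:
  in0=0, in1=0, in2=0, in3=0
  in0=1, in1=0, in2=0, in3=0

2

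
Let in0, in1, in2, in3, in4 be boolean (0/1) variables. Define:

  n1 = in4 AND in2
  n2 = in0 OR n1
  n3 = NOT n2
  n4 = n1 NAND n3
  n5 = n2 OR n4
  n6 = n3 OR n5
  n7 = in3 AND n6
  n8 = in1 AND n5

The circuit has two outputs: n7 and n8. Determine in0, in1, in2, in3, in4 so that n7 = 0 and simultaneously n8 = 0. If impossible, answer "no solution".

in0=1, in1=0, in2=0, in3=0, in4=0

Check with in0=1, in1=0, in2=0, in3=0, in4=0:
n1 = in4 AND in2 = 0 AND 0 = 0
n2 = in0 OR n1 = 1 OR 0 = 1
n3 = NOT n2 = NOT 1 = 0
n4 = n1 NAND n3 = 0 NAND 0 = 1
n5 = n2 OR n4 = 1 OR 1 = 1
n6 = n3 OR n5 = 0 OR 1 = 1
n7 = in3 AND n6 = 0 AND 1 = 0
n8 = in1 AND n5 = 0 AND 1 = 0
So n7 = 0 and n8 = 0.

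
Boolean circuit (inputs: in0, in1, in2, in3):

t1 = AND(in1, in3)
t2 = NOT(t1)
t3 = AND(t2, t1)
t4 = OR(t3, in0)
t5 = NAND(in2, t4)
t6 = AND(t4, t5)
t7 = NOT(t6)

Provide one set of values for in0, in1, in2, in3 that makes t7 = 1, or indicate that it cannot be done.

t7 = NOT(t6) must be 1, so t6 = 0.
t6 = AND(t4, t5) must be 0, so at least one of t4, t5 is 0.
Check with in0=1, in1=0, in2=1, in3=1:
t1 = AND(in1, in3) = AND(0, 1) = 0
t2 = NOT(t1) = NOT 0 = 1
t3 = AND(t2, t1) = AND(1, 0) = 0
t4 = OR(t3, in0) = OR(0, 1) = 1
t5 = NAND(in2, t4) = NAND(1, 1) = 0
t6 = AND(t4, t5) = AND(1, 0) = 0
t7 = NOT(t6) = NOT 0 = 1
So t7 = 1 as required.

in0=1, in1=0, in2=1, in3=1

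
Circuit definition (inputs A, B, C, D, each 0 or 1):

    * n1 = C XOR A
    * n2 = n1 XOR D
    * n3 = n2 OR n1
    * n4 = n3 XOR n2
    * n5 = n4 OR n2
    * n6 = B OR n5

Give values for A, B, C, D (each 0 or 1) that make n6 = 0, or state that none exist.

Check with A=1, B=0, C=1, D=0:
n1 = C XOR A = 1 XOR 1 = 0
n2 = n1 XOR D = 0 XOR 0 = 0
n3 = n2 OR n1 = 0 OR 0 = 0
n4 = n3 XOR n2 = 0 XOR 0 = 0
n5 = n4 OR n2 = 0 OR 0 = 0
n6 = B OR n5 = 0 OR 0 = 0
So n6 = 0 as required.

A=1, B=0, C=1, D=0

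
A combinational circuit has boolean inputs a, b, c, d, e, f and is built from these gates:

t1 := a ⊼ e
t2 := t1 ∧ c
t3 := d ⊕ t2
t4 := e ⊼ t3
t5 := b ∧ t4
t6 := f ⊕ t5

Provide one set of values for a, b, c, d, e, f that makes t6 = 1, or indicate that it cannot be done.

t6 = f ⊕ t5 must be 1, so f and t5 differ.
Check with a=0 b=1 c=1 d=0 e=0 f=0:
t1 = a ⊼ e = 0 ⊼ 0 = 1
t2 = t1 ∧ c = 1 ∧ 1 = 1
t3 = d ⊕ t2 = 0 ⊕ 1 = 1
t4 = e ⊼ t3 = 0 ⊼ 1 = 1
t5 = b ∧ t4 = 1 ∧ 1 = 1
t6 = f ⊕ t5 = 0 ⊕ 1 = 1
So t6 = 1 as required.

a=0 b=1 c=1 d=0 e=0 f=0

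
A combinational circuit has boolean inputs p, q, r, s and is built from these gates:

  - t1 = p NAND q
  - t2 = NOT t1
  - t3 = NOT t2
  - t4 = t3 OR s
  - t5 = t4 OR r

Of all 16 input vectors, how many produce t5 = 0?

t5 = t4 OR r must be 0, so both t4 = 0 and r = 0.
t4 = t3 OR s must be 0, so both t3 = 0 and s = 0.
Satisfying assignments:
  p=1, q=1, r=0, s=0

1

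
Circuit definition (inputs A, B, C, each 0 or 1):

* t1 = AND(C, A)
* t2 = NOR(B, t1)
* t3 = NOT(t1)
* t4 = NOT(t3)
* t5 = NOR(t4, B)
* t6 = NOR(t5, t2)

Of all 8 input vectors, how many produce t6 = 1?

5

t6 = NOR(t5, t2) must be 1, so both t5 = 0 and t2 = 0.
t5 = NOR(t4, B) must be 0, so at least one of t4, B is 1.
t2 = NOR(B, t1) must be 0, so at least one of B, t1 is 1.
Enumerating the 8 input combinations, 5 give t6 = 1 and 3 give t6 = 0.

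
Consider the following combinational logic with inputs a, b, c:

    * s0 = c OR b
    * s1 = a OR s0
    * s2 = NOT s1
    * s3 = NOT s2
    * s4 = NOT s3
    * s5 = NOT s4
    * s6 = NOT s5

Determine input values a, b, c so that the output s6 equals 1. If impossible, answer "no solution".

a=0, b=0, c=0

s6 = NOT s5 must be 1, so s5 = 0.
s5 = NOT s4 must be 0, so s4 = 1.
s4 = NOT s3 must be 1, so s3 = 0.
Check with a=0, b=0, c=0:
s0 = c OR b = 0 OR 0 = 0
s1 = a OR s0 = 0 OR 0 = 0
s2 = NOT s1 = NOT 0 = 1
s3 = NOT s2 = NOT 1 = 0
s4 = NOT s3 = NOT 0 = 1
s5 = NOT s4 = NOT 1 = 0
s6 = NOT s5 = NOT 0 = 1
So s6 = 1 as required.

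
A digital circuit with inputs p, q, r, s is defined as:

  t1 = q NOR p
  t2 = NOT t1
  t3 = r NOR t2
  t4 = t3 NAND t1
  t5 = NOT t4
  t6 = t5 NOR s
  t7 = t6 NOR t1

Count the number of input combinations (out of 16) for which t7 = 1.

t7 = t6 NOR t1 must be 1, so both t6 = 0 and t1 = 0.
t6 = t5 NOR s must be 0, so at least one of t5, s is 1.
Satisfying assignments:
  p=0, q=1, r=0, s=1
  p=0, q=1, r=1, s=1
  p=1, q=0, r=0, s=1
  p=1, q=0, r=1, s=1
  p=1, q=1, r=0, s=1
  p=1, q=1, r=1, s=1

6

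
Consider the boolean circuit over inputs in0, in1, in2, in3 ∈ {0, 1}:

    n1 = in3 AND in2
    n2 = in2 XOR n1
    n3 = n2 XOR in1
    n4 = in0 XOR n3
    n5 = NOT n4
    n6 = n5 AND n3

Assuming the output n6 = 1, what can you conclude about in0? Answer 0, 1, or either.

n6 = n5 AND n3 must be 1, so both n5 = 1 and n3 = 1.
n5 = NOT n4 must be 1, so n4 = 0.
Every assignment with n6 = 1 has in0 = 1; there are 4 such assignment(s).
  in0=1, in1=0, in2=1, in3=0
  in0=1, in1=1, in2=0, in3=0
  in0=1, in1=1, in2=0, in3=1
  in0=1, in1=1, in2=1, in3=1

1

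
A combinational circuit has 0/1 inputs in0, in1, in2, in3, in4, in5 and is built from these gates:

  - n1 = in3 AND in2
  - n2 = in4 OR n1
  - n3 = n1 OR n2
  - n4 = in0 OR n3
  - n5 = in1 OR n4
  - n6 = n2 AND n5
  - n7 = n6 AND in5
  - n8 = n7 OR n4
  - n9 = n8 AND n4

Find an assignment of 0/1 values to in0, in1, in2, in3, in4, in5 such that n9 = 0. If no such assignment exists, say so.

n9 = n8 AND n4 must be 0, so at least one of n8, n4 is 0.
Check with in0=0, in1=1, in2=1, in3=0, in4=0, in5=0:
n1 = in3 AND in2 = 0 AND 1 = 0
n2 = in4 OR n1 = 0 OR 0 = 0
n3 = n1 OR n2 = 0 OR 0 = 0
n4 = in0 OR n3 = 0 OR 0 = 0
n5 = in1 OR n4 = 1 OR 0 = 1
n6 = n2 AND n5 = 0 AND 1 = 0
n7 = n6 AND in5 = 0 AND 0 = 0
n8 = n7 OR n4 = 0 OR 0 = 0
n9 = n8 AND n4 = 0 AND 0 = 0
So n9 = 0 as required.

in0=0, in1=1, in2=1, in3=0, in4=0, in5=0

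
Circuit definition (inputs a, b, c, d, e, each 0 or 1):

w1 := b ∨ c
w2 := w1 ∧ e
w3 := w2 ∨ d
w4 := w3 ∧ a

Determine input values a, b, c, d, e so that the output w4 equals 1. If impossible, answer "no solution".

a=1 b=0 c=0 d=1 e=1

w4 = w3 ∧ a must be 1, so both w3 = 1 and a = 1.
w3 = w2 ∨ d must be 1, so at least one of w2, d is 1.
Check with a=1 b=0 c=0 d=1 e=1:
w1 = b ∨ c = 0 ∨ 0 = 0
w2 = w1 ∧ e = 0 ∧ 1 = 0
w3 = w2 ∨ d = 0 ∨ 1 = 1
w4 = w3 ∧ a = 1 ∧ 1 = 1
So w4 = 1 as required.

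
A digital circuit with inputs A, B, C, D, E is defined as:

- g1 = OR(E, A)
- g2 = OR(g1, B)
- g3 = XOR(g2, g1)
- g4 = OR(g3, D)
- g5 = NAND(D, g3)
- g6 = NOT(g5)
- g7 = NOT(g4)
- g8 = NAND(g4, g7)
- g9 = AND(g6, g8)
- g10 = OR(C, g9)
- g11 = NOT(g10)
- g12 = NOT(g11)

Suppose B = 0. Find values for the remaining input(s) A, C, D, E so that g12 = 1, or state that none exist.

g12 = NOT(g11) must be 1, so g11 = 0.
Check with B = 0 and A=1, C=1, D=1, E=0:
g1 = OR(E, A) = OR(0, 1) = 1
g2 = OR(g1, B) = OR(1, 0) = 1
g3 = XOR(g2, g1) = XOR(1, 1) = 0
g4 = OR(g3, D) = OR(0, 1) = 1
g5 = NAND(D, g3) = NAND(1, 0) = 1
g6 = NOT(g5) = NOT 1 = 0
g7 = NOT(g4) = NOT 1 = 0
g8 = NAND(g4, g7) = NAND(1, 0) = 1
g9 = AND(g6, g8) = AND(0, 1) = 0
g10 = OR(C, g9) = OR(1, 0) = 1
g11 = NOT(g10) = NOT 1 = 0
g12 = NOT(g11) = NOT 0 = 1
So g12 = 1.

A=1 C=1 D=1 E=0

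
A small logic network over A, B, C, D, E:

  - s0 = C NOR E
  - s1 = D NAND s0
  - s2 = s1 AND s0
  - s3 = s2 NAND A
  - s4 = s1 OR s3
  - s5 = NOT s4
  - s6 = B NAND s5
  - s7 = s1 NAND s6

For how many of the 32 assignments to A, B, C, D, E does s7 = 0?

28

s7 = s1 NAND s6 must be 0, so both s1 = 1 and s6 = 1.
Enumerating the 32 input combinations, 28 give s7 = 0 and 4 give s7 = 1.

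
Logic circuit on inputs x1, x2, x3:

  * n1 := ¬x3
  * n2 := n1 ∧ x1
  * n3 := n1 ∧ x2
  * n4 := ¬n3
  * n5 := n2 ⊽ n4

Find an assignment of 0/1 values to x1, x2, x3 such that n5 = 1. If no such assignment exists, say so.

x1=0, x2=1, x3=0

Check with x1=0, x2=1, x3=0:
n1 = ¬x3 = ¬0 = 1
n2 = n1 ∧ x1 = 1 ∧ 0 = 0
n3 = n1 ∧ x2 = 1 ∧ 1 = 1
n4 = ¬n3 = ¬1 = 0
n5 = n2 ⊽ n4 = 0 ⊽ 0 = 1
So n5 = 1 as required.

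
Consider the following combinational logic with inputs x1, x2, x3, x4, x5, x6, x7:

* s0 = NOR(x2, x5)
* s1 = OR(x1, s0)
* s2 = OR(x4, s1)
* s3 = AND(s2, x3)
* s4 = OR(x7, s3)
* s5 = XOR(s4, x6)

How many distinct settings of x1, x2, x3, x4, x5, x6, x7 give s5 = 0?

s5 = XOR(s4, x6) must be 0, so s4 and x6 are equal.
Enumerating the 128 input combinations, 64 give s5 = 0 and 64 give s5 = 1.

64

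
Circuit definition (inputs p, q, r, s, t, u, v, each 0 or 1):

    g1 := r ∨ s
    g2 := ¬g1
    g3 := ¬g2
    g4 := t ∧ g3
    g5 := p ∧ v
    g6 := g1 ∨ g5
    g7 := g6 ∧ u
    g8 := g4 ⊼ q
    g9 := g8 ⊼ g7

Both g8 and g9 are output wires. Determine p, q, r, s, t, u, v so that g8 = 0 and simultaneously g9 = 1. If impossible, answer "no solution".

p=1, q=1, r=1, s=0, t=1, u=1, v=1

Check with p=1, q=1, r=1, s=0, t=1, u=1, v=1:
g1 = r ∨ s = 1 ∨ 0 = 1
g2 = ¬g1 = ¬1 = 0
g3 = ¬g2 = ¬0 = 1
g4 = t ∧ g3 = 1 ∧ 1 = 1
g5 = p ∧ v = 1 ∧ 1 = 1
g6 = g1 ∨ g5 = 1 ∨ 1 = 1
g7 = g6 ∧ u = 1 ∧ 1 = 1
g8 = g4 ⊼ q = 1 ⊼ 1 = 0
g9 = g8 ⊼ g7 = 0 ⊼ 1 = 1
So g8 = 0 and g9 = 1.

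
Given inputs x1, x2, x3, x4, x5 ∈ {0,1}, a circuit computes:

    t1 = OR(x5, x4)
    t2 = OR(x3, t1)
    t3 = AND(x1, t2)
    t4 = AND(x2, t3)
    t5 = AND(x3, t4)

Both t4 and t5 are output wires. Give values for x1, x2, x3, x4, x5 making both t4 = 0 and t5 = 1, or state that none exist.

Across all 32 input combinations, none give both t4 = 0 and t5 = 1.

no solution exists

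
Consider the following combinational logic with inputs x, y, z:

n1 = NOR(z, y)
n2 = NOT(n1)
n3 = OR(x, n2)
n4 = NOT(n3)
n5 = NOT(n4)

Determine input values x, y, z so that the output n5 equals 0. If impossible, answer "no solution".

x=0, y=0, z=0

n5 = NOT(n4) must be 0, so n4 = 1.
n4 = NOT(n3) must be 1, so n3 = 0.
n3 = OR(x, n2) must be 0, so both x = 0 and n2 = 0.
Check with x=0, y=0, z=0:
n1 = NOR(z, y) = NOR(0, 0) = 1
n2 = NOT(n1) = NOT 1 = 0
n3 = OR(x, n2) = OR(0, 0) = 0
n4 = NOT(n3) = NOT 0 = 1
n5 = NOT(n4) = NOT 1 = 0
So n5 = 0 as required.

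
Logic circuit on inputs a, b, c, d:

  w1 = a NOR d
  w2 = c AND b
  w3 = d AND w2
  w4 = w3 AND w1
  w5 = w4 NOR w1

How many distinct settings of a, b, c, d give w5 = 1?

12

w5 = w4 NOR w1 must be 1, so both w4 = 0 and w1 = 0.
w4 = w3 AND w1 must be 0, so at least one of w3, w1 is 0.
Enumerating the 16 input combinations, 12 give w5 = 1 and 4 give w5 = 0.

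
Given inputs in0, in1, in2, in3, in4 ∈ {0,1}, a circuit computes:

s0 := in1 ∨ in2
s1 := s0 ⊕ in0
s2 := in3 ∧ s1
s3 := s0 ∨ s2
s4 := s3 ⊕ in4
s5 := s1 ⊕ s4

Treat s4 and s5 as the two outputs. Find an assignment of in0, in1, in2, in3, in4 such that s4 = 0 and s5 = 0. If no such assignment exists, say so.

in0=0, in1=0, in2=0, in3=0, in4=0

Check with in0=0, in1=0, in2=0, in3=0, in4=0:
s0 = in1 ∨ in2 = 0 ∨ 0 = 0
s1 = s0 ⊕ in0 = 0 ⊕ 0 = 0
s2 = in3 ∧ s1 = 0 ∧ 0 = 0
s3 = s0 ∨ s2 = 0 ∨ 0 = 0
s4 = s3 ⊕ in4 = 0 ⊕ 0 = 0
s5 = s1 ⊕ s4 = 0 ⊕ 0 = 0
So s4 = 0 and s5 = 0.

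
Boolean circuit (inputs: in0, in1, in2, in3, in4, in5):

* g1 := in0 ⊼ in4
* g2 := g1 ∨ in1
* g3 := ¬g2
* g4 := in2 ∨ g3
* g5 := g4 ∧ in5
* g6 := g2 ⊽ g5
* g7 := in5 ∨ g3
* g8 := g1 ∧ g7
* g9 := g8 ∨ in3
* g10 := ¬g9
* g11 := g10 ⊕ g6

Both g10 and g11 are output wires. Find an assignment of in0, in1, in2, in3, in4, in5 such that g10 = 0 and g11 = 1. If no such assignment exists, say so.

in0=1, in1=0, in2=0, in3=1, in4=1, in5=0

Check with in0=1, in1=0, in2=0, in3=1, in4=1, in5=0:
g1 = in0 ⊼ in4 = 1 ⊼ 1 = 0
g2 = g1 ∨ in1 = 0 ∨ 0 = 0
g3 = ¬g2 = ¬0 = 1
g4 = in2 ∨ g3 = 0 ∨ 1 = 1
g5 = g4 ∧ in5 = 1 ∧ 0 = 0
g6 = g2 ⊽ g5 = 0 ⊽ 0 = 1
g7 = in5 ∨ g3 = 0 ∨ 1 = 1
g8 = g1 ∧ g7 = 0 ∧ 1 = 0
g9 = g8 ∨ in3 = 0 ∨ 1 = 1
g10 = ¬g9 = ¬1 = 0
g11 = g10 ⊕ g6 = 0 ⊕ 1 = 1
So g10 = 0 and g11 = 1.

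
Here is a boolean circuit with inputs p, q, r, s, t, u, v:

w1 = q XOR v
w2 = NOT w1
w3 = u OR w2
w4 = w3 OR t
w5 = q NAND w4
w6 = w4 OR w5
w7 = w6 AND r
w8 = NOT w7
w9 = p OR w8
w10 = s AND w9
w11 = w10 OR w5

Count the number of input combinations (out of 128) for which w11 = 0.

w11 = w10 OR w5 must be 0, so both w10 = 0 and w5 = 0.
w10 = s AND w9 must be 0, so at least one of s, w9 is 0.
Enumerating the 128 input combinations, 35 give w11 = 0 and 93 give w11 = 1.

35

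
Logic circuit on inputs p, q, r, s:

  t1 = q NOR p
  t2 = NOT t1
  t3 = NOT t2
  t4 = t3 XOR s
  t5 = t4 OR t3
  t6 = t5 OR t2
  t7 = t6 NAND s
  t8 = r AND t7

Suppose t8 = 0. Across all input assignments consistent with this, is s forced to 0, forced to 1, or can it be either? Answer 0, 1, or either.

Both values of s occur among assignments with t8 = 0:
  s=0: p=0, q=0, r=0, s=0
  s=1: p=0, q=0, r=0, s=1

either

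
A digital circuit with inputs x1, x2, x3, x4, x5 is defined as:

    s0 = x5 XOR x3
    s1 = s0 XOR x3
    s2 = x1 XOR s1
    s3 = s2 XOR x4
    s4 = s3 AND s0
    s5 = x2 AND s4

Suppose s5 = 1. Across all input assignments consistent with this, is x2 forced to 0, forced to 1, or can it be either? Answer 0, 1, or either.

s5 = x2 AND s4 must be 1, so both x2 = 1 and s4 = 1.
s4 = s3 AND s0 must be 1, so both s3 = 1 and s0 = 1.
s3 = s2 XOR x4 must be 1, so s2 and x4 differ.
Every assignment with s5 = 1 has x2 = 1; there are 4 such assignment(s).
  x1=0, x2=1, x3=0, x4=0, x5=1
  x1=0, x2=1, x3=1, x4=1, x5=0
  x1=1, x2=1, x3=0, x4=1, x5=1
  x1=1, x2=1, x3=1, x4=0, x5=0

1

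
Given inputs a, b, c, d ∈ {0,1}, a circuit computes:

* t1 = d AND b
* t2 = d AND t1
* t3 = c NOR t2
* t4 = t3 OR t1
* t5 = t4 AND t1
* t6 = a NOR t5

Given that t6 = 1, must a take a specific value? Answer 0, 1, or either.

t6 = a NOR t5 must be 1, so both a = 0 and t5 = 0.
t5 = t4 AND t1 must be 0, so at least one of t4, t1 is 0.
Every assignment with t6 = 1 has a = 0; there are 6 such assignment(s).

0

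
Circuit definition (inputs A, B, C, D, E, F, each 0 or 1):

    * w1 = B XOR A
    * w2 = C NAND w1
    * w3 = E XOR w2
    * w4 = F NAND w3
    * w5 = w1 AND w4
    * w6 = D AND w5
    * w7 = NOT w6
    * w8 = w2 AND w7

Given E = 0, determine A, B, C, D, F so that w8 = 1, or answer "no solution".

A=0 B=1 C=0 D=0 F=0

w8 = w2 AND w7 must be 1, so both w2 = 1 and w7 = 1.
Check with E = 0 and A=0, B=1, C=0, D=0, F=0:
w1 = B XOR A = 1 XOR 0 = 1
w2 = C NAND w1 = 0 NAND 1 = 1
w3 = E XOR w2 = 0 XOR 1 = 1
w4 = F NAND w3 = 0 NAND 1 = 1
w5 = w1 AND w4 = 1 AND 1 = 1
w6 = D AND w5 = 0 AND 1 = 0
w7 = NOT w6 = NOT 0 = 1
w8 = w2 AND w7 = 1 AND 1 = 1
So w8 = 1.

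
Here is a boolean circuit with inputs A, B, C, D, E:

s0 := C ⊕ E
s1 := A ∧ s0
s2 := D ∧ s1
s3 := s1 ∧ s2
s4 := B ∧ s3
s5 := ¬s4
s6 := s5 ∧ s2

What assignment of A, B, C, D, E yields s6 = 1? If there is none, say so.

A=1 B=0 C=1 D=1 E=0

Check with A=1 B=0 C=1 D=1 E=0:
s0 = C ⊕ E = 1 ⊕ 0 = 1
s1 = A ∧ s0 = 1 ∧ 1 = 1
s2 = D ∧ s1 = 1 ∧ 1 = 1
s3 = s1 ∧ s2 = 1 ∧ 1 = 1
s4 = B ∧ s3 = 0 ∧ 1 = 0
s5 = ¬s4 = ¬0 = 1
s6 = s5 ∧ s2 = 1 ∧ 1 = 1
So s6 = 1 as required.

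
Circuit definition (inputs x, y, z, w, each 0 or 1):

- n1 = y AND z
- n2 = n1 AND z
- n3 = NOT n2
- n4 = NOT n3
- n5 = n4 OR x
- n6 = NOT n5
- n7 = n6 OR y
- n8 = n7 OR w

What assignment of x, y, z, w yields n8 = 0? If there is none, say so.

x=1, y=0, z=0, w=0

n8 = n7 OR w must be 0, so both n7 = 0 and w = 0.
n7 = n6 OR y must be 0, so both n6 = 0 and y = 0.
Check with x=1, y=0, z=0, w=0:
n1 = y AND z = 0 AND 0 = 0
n2 = n1 AND z = 0 AND 0 = 0
n3 = NOT n2 = NOT 0 = 1
n4 = NOT n3 = NOT 1 = 0
n5 = n4 OR x = 0 OR 1 = 1
n6 = NOT n5 = NOT 1 = 0
n7 = n6 OR y = 0 OR 0 = 0
n8 = n7 OR w = 0 OR 0 = 0
So n8 = 0 as required.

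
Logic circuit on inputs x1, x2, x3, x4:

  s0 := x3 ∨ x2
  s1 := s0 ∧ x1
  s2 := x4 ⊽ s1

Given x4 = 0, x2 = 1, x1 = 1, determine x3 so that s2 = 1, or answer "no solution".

With x4 = 0, x2 = 1, x1 = 1 fixed, none of the 2 settings of x3 give s2 = 1.
For example, with x3=1:
s0 = x3 ∨ x2 = 1 ∨ 1 = 1
s1 = s0 ∧ x1 = 1 ∧ 1 = 1
s2 = x4 ⊽ s1 = 0 ⊽ 1 = 0
giving s2 = 0 ≠ 1.

no solution exists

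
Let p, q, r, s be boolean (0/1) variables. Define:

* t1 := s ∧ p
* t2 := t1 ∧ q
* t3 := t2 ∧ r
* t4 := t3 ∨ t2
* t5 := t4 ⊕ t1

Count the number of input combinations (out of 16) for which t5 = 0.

14

t5 = t4 ⊕ t1 must be 0, so t4 and t1 are equal.
Enumerating the 16 input combinations, 14 give t5 = 0 and 2 give t5 = 1.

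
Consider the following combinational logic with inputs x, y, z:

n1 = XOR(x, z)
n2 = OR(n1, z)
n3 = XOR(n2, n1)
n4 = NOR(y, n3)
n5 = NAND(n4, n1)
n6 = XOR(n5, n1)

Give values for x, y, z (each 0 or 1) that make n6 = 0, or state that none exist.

x=1 y=1 z=0

n6 = XOR(n5, n1) must be 0, so n5 and n1 are equal.
Check with x=1 y=1 z=0:
n1 = XOR(x, z) = XOR(1, 0) = 1
n2 = OR(n1, z) = OR(1, 0) = 1
n3 = XOR(n2, n1) = XOR(1, 1) = 0
n4 = NOR(y, n3) = NOR(1, 0) = 0
n5 = NAND(n4, n1) = NAND(0, 1) = 1
n6 = XOR(n5, n1) = XOR(1, 1) = 0
So n6 = 0 as required.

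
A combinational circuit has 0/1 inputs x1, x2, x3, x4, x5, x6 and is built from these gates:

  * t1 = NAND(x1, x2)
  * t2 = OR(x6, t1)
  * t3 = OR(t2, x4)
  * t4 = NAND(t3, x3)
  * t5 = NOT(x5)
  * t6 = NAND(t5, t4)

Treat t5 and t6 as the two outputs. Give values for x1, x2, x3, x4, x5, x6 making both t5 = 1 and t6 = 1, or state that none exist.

Check with x1=1, x2=0, x3=1, x4=0, x5=0, x6=0:
t1 = NAND(x1, x2) = NAND(1, 0) = 1
t2 = OR(x6, t1) = OR(0, 1) = 1
t3 = OR(t2, x4) = OR(1, 0) = 1
t4 = NAND(t3, x3) = NAND(1, 1) = 0
t5 = NOT(x5) = NOT 0 = 1
t6 = NAND(t5, t4) = NAND(1, 0) = 1
So t5 = 1 and t6 = 1.

x1=1, x2=0, x3=1, x4=0, x5=0, x6=0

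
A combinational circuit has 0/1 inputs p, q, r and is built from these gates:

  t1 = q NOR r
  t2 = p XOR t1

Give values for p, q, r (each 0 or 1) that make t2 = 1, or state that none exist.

p=1 q=1 r=0

t2 = p XOR t1 must be 1, so p and t1 differ.
Check with p=1 q=1 r=0:
t1 = q NOR r = 1 NOR 0 = 0
t2 = p XOR t1 = 1 XOR 0 = 1
So t2 = 1 as required.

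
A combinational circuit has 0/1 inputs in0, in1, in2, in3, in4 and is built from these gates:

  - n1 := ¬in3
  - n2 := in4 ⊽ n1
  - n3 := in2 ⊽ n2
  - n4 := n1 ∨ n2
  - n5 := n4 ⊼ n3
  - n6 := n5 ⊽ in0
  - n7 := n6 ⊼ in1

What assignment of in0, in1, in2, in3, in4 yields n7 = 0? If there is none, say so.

in0=0, in1=1, in2=0, in3=0, in4=1

n7 = n6 ⊼ in1 must be 0, so both n6 = 1 and in1 = 1.
n6 = n5 ⊽ in0 must be 1, so both n5 = 0 and in0 = 0.
n5 = n4 ⊼ n3 must be 0, so both n4 = 1 and n3 = 1.
Check with in0=0, in1=1, in2=0, in3=0, in4=1:
n1 = ¬in3 = ¬0 = 1
n2 = in4 ⊽ n1 = 1 ⊽ 1 = 0
n3 = in2 ⊽ n2 = 0 ⊽ 0 = 1
n4 = n1 ∨ n2 = 1 ∨ 0 = 1
n5 = n4 ⊼ n3 = 1 ⊼ 1 = 0
n6 = n5 ⊽ in0 = 0 ⊽ 0 = 1
n7 = n6 ⊼ in1 = 1 ⊼ 1 = 0
So n7 = 0 as required.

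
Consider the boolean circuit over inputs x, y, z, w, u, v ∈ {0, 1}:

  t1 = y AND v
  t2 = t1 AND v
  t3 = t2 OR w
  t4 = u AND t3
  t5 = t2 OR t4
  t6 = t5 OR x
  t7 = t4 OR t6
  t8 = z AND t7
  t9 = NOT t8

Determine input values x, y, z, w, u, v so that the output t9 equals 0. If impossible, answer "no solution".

Check with x=1 y=1 z=1 w=1 u=0 v=1:
t1 = y AND v = 1 AND 1 = 1
t2 = t1 AND v = 1 AND 1 = 1
t3 = t2 OR w = 1 OR 1 = 1
t4 = u AND t3 = 0 AND 1 = 0
t5 = t2 OR t4 = 1 OR 0 = 1
t6 = t5 OR x = 1 OR 1 = 1
t7 = t4 OR t6 = 0 OR 1 = 1
t8 = z AND t7 = 1 AND 1 = 1
t9 = NOT t8 = NOT 1 = 0
So t9 = 0 as required.

x=1 y=1 z=1 w=1 u=0 v=1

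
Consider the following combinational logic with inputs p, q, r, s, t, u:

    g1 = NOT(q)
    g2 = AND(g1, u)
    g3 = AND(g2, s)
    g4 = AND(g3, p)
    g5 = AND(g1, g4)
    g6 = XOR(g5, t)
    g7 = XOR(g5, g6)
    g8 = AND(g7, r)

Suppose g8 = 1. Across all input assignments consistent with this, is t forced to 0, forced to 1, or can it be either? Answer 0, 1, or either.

1

g8 = AND(g7, r) must be 1, so both g7 = 1 and r = 1.
Every assignment with g8 = 1 has t = 1; there are 16 such assignment(s).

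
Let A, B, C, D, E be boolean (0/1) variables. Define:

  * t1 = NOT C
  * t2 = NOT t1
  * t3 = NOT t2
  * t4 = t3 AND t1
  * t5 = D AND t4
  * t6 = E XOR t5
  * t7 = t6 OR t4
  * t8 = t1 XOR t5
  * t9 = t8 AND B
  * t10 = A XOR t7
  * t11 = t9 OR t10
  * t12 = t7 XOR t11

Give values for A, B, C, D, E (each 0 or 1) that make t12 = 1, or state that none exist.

A=1 B=0 C=0 D=0 E=0

t12 = t7 XOR t11 must be 1, so t7 and t11 differ.
Check with A=1 B=0 C=0 D=0 E=0:
t1 = NOT C = NOT 0 = 1
t2 = NOT t1 = NOT 1 = 0
t3 = NOT t2 = NOT 0 = 1
t4 = t3 AND t1 = 1 AND 1 = 1
t5 = D AND t4 = 0 AND 1 = 0
t6 = E XOR t5 = 0 XOR 0 = 0
t7 = t6 OR t4 = 0 OR 1 = 1
t8 = t1 XOR t5 = 1 XOR 0 = 1
t9 = t8 AND B = 1 AND 0 = 0
t10 = A XOR t7 = 1 XOR 1 = 0
t11 = t9 OR t10 = 0 OR 0 = 0
t12 = t7 XOR t11 = 1 XOR 0 = 1
So t12 = 1 as required.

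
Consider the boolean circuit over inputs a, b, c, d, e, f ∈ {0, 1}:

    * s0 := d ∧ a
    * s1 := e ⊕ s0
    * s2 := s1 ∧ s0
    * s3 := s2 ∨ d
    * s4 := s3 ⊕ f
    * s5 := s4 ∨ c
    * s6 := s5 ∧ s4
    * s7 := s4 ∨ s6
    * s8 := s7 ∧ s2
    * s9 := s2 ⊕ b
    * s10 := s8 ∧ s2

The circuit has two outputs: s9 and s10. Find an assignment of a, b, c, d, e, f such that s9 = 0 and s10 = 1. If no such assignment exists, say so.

a=1, b=1, c=1, d=1, e=0, f=0

Check with a=1, b=1, c=1, d=1, e=0, f=0:
s0 = d ∧ a = 1 ∧ 1 = 1
s1 = e ⊕ s0 = 0 ⊕ 1 = 1
s2 = s1 ∧ s0 = 1 ∧ 1 = 1
s3 = s2 ∨ d = 1 ∨ 1 = 1
s4 = s3 ⊕ f = 1 ⊕ 0 = 1
s5 = s4 ∨ c = 1 ∨ 1 = 1
s6 = s5 ∧ s4 = 1 ∧ 1 = 1
s7 = s4 ∨ s6 = 1 ∨ 1 = 1
s8 = s7 ∧ s2 = 1 ∧ 1 = 1
s9 = s2 ⊕ b = 1 ⊕ 1 = 0
s10 = s8 ∧ s2 = 1 ∧ 1 = 1
So s9 = 0 and s10 = 1.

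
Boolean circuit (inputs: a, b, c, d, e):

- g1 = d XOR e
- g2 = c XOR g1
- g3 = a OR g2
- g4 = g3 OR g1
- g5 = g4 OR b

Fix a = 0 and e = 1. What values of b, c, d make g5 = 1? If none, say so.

b=0, c=1, d=0

Check with a = 0 and e = 1 and b=0, c=1, d=0:
g1 = d XOR e = 0 XOR 1 = 1
g2 = c XOR g1 = 1 XOR 1 = 0
g3 = a OR g2 = 0 OR 0 = 0
g4 = g3 OR g1 = 0 OR 1 = 1
g5 = g4 OR b = 1 OR 0 = 1
So g5 = 1.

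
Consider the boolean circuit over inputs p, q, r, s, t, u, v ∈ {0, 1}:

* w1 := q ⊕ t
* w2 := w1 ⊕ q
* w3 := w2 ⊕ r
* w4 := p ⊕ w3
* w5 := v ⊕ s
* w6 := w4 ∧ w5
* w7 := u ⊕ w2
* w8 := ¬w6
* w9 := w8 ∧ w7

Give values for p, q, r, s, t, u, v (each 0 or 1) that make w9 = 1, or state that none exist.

w9 = w8 ∧ w7 must be 1, so both w8 = 1 and w7 = 1.
Check with p=0, q=0, r=0, s=1, t=0, u=1, v=1:
w1 = q ⊕ t = 0 ⊕ 0 = 0
w2 = w1 ⊕ q = 0 ⊕ 0 = 0
w3 = w2 ⊕ r = 0 ⊕ 0 = 0
w4 = p ⊕ w3 = 0 ⊕ 0 = 0
w5 = v ⊕ s = 1 ⊕ 1 = 0
w6 = w4 ∧ w5 = 0 ∧ 0 = 0
w7 = u ⊕ w2 = 1 ⊕ 0 = 1
w8 = ¬w6 = ¬0 = 1
w9 = w8 ∧ w7 = 1 ∧ 1 = 1
So w9 = 1 as required.

p=0, q=0, r=0, s=1, t=0, u=1, v=1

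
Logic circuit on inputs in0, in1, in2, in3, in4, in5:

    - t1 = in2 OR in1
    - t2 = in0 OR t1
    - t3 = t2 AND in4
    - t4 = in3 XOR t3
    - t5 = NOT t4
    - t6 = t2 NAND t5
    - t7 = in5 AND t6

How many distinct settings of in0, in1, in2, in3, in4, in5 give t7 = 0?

t7 = in5 AND t6 must be 0, so at least one of in5, t6 is 0.
Enumerating the 64 input combinations, 46 give t7 = 0 and 18 give t7 = 1.

46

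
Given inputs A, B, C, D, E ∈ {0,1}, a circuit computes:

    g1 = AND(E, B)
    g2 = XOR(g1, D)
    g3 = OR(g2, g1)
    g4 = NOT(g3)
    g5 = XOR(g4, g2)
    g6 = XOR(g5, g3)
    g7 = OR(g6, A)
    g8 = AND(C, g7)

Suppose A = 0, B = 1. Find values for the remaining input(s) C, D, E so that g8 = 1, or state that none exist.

C=1, D=0, E=0

g8 = AND(C, g7) must be 1, so both C = 1 and g7 = 1.
g7 = OR(g6, A) must be 1, so at least one of g6, A is 1.
Check with A = 0, B = 1 and C=1, D=0, E=0:
g1 = AND(E, B) = AND(0, 1) = 0
g2 = XOR(g1, D) = XOR(0, 0) = 0
g3 = OR(g2, g1) = OR(0, 0) = 0
g4 = NOT(g3) = NOT 0 = 1
g5 = XOR(g4, g2) = XOR(1, 0) = 1
g6 = XOR(g5, g3) = XOR(1, 0) = 1
g7 = OR(g6, A) = OR(1, 0) = 1
g8 = AND(C, g7) = AND(1, 1) = 1
So g8 = 1.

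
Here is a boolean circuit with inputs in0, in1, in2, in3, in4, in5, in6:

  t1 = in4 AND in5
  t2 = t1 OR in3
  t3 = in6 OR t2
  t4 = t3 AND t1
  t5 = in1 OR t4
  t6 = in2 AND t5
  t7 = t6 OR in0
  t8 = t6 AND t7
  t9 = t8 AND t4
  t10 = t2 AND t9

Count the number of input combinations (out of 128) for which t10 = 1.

16

t10 = t2 AND t9 must be 1, so both t2 = 1 and t9 = 1.
t2 = t1 OR in3 must be 1, so at least one of t1, in3 is 1.
t9 = t8 AND t4 must be 1, so both t8 = 1 and t4 = 1.
Enumerating the 128 input combinations, 16 give t10 = 1 and 112 give t10 = 0.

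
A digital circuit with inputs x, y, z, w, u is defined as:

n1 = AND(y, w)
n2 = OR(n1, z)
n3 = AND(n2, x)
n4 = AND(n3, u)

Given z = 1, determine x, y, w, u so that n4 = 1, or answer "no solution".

x=1, y=1, w=0, u=1

n4 = AND(n3, u) must be 1, so both n3 = 1 and u = 1.
n3 = AND(n2, x) must be 1, so both n2 = 1 and x = 1.
Check with z = 1 and x=1, y=1, w=0, u=1:
n1 = AND(y, w) = AND(1, 0) = 0
n2 = OR(n1, z) = OR(0, 1) = 1
n3 = AND(n2, x) = AND(1, 1) = 1
n4 = AND(n3, u) = AND(1, 1) = 1
So n4 = 1.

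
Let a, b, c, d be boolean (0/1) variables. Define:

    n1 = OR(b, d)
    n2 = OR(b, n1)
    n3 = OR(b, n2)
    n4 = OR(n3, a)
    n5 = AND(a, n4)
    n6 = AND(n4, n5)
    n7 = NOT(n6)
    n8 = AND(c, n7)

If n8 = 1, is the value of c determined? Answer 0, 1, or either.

n8 = AND(c, n7) must be 1, so both c = 1 and n7 = 1.
n7 = NOT(n6) must be 1, so n6 = 0.
n6 = AND(n4, n5) must be 0, so at least one of n4, n5 is 0.
Every assignment with n8 = 1 has c = 1; there are 4 such assignment(s).
  a=0, b=0, c=1, d=0
  a=0, b=0, c=1, d=1
  a=0, b=1, c=1, d=0
  a=0, b=1, c=1, d=1

1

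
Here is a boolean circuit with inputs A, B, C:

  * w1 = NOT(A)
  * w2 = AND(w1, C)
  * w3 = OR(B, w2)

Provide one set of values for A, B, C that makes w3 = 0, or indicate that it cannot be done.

A=1, B=0, C=1

w3 = OR(B, w2) must be 0, so both B = 0 and w2 = 0.
w2 = AND(w1, C) must be 0, so at least one of w1, C is 0.
Check with A=1, B=0, C=1:
w1 = NOT(A) = NOT 1 = 0
w2 = AND(w1, C) = AND(0, 1) = 0
w3 = OR(B, w2) = OR(0, 0) = 0
So w3 = 0 as required.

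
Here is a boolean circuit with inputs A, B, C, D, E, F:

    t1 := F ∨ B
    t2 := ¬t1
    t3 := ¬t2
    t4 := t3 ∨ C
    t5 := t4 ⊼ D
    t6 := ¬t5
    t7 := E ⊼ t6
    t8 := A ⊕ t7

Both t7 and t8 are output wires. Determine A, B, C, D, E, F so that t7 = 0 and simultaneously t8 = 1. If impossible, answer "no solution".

A=1, B=1, C=0, D=1, E=1, F=0

Check with A=1, B=1, C=0, D=1, E=1, F=0:
t1 = F ∨ B = 0 ∨ 1 = 1
t2 = ¬t1 = ¬1 = 0
t3 = ¬t2 = ¬0 = 1
t4 = t3 ∨ C = 1 ∨ 0 = 1
t5 = t4 ⊼ D = 1 ⊼ 1 = 0
t6 = ¬t5 = ¬0 = 1
t7 = E ⊼ t6 = 1 ⊼ 1 = 0
t8 = A ⊕ t7 = 1 ⊕ 0 = 1
So t7 = 0 and t8 = 1.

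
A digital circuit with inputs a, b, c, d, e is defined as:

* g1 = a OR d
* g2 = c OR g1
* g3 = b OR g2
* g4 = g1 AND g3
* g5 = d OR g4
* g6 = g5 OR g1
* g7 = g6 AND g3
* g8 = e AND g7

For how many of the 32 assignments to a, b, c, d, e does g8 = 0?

g8 = e AND g7 must be 0, so at least one of e, g7 is 0.
Enumerating the 32 input combinations, 20 give g8 = 0 and 12 give g8 = 1.

20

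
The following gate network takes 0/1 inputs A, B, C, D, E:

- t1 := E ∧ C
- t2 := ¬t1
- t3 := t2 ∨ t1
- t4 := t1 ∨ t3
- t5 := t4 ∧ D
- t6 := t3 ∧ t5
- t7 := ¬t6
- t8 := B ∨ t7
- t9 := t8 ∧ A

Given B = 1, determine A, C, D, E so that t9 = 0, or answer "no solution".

t9 = t8 ∧ A must be 0, so at least one of t8, A is 0.
Check with B = 1 and A=0, C=0, D=0, E=1:
t1 = E ∧ C = 1 ∧ 0 = 0
t2 = ¬t1 = ¬0 = 1
t3 = t2 ∨ t1 = 1 ∨ 0 = 1
t4 = t1 ∨ t3 = 0 ∨ 1 = 1
t5 = t4 ∧ D = 1 ∧ 0 = 0
t6 = t3 ∧ t5 = 1 ∧ 0 = 0
t7 = ¬t6 = ¬0 = 1
t8 = B ∨ t7 = 1 ∨ 1 = 1
t9 = t8 ∧ A = 1 ∧ 0 = 0
So t9 = 0.

A=0, C=0, D=0, E=1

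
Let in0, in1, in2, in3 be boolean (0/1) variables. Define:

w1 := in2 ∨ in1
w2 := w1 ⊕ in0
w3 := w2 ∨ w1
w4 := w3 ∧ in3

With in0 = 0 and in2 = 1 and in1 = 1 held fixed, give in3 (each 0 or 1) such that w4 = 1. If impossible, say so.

w4 = w3 ∧ in3 must be 1, so both w3 = 1 and in3 = 1.
Check with in0 = 0 and in2 = 1 and in1 = 1 and in3=1:
w1 = in2 ∨ in1 = 1 ∨ 1 = 1
w2 = w1 ⊕ in0 = 1 ⊕ 0 = 1
w3 = w2 ∨ w1 = 1 ∨ 1 = 1
w4 = w3 ∧ in3 = 1 ∧ 1 = 1
So w4 = 1.

in3=1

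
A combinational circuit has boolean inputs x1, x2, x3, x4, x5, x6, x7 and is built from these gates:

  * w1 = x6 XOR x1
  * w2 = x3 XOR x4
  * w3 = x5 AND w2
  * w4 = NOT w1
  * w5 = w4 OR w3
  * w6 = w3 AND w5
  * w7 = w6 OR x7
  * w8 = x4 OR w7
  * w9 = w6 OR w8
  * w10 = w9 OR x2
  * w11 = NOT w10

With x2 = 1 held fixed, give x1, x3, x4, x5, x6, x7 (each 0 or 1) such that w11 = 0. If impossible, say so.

w11 = NOT w10 must be 0, so w10 = 1.
w10 = w9 OR x2 must be 1, so at least one of w9, x2 is 1.
Check with x2 = 1 and x1=1, x3=1, x4=1, x5=1, x6=0, x7=1:
w1 = x6 XOR x1 = 0 XOR 1 = 1
w2 = x3 XOR x4 = 1 XOR 1 = 0
w3 = x5 AND w2 = 1 AND 0 = 0
w4 = NOT w1 = NOT 1 = 0
w5 = w4 OR w3 = 0 OR 0 = 0
w6 = w3 AND w5 = 0 AND 0 = 0
w7 = w6 OR x7 = 0 OR 1 = 1
w8 = x4 OR w7 = 1 OR 1 = 1
w9 = w6 OR w8 = 0 OR 1 = 1
w10 = w9 OR x2 = 1 OR 1 = 1
w11 = NOT w10 = NOT 1 = 0
So w11 = 0.

x1=1 x3=1 x4=1 x5=1 x6=0 x7=1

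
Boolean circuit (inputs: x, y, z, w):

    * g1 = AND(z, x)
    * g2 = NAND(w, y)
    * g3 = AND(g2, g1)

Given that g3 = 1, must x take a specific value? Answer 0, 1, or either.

1

g3 = AND(g2, g1) must be 1, so both g2 = 1 and g1 = 1.
g2 = NAND(w, y) must be 1, so at least one of w, y is 0.
g1 = AND(z, x) must be 1, so both z = 1 and x = 1.
Every assignment with g3 = 1 has x = 1; there are 3 such assignment(s).
  x=1, y=0, z=1, w=0
  x=1, y=0, z=1, w=1
  x=1, y=1, z=1, w=0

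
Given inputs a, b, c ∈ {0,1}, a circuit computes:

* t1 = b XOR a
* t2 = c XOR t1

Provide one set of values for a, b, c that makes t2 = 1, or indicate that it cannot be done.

t2 = c XOR t1 must be 1, so c and t1 differ.
Check with a=0 b=0 c=1:
t1 = b XOR a = 0 XOR 0 = 0
t2 = c XOR t1 = 1 XOR 0 = 1
So t2 = 1 as required.

a=0 b=0 c=1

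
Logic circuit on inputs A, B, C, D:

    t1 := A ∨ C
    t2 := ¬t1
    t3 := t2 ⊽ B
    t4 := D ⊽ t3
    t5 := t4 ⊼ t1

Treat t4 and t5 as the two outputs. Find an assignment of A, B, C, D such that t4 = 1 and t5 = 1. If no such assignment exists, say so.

Check with A=0, B=0, C=0, D=0:
t1 = A ∨ C = 0 ∨ 0 = 0
t2 = ¬t1 = ¬0 = 1
t3 = t2 ⊽ B = 1 ⊽ 0 = 0
t4 = D ⊽ t3 = 0 ⊽ 0 = 1
t5 = t4 ⊼ t1 = 1 ⊼ 0 = 1
So t4 = 1 and t5 = 1.

A=0, B=0, C=0, D=0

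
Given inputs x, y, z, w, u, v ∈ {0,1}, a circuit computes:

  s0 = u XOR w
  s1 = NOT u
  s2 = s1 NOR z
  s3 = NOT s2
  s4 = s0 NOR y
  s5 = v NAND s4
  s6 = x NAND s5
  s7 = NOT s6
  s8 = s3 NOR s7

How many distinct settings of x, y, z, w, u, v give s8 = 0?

55

s8 = s3 NOR s7 must be 0, so at least one of s3, s7 is 1.
Enumerating the 64 input combinations, 55 give s8 = 0 and 9 give s8 = 1.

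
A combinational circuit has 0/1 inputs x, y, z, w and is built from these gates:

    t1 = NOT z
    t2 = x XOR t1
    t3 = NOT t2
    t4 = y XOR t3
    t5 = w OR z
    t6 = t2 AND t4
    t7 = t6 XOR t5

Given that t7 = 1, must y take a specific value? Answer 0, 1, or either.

either

Both values of y occur among assignments with t7 = 1:
  y=0: x=0, y=0, z=0, w=1
  y=1: x=0, y=1, z=0, w=0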